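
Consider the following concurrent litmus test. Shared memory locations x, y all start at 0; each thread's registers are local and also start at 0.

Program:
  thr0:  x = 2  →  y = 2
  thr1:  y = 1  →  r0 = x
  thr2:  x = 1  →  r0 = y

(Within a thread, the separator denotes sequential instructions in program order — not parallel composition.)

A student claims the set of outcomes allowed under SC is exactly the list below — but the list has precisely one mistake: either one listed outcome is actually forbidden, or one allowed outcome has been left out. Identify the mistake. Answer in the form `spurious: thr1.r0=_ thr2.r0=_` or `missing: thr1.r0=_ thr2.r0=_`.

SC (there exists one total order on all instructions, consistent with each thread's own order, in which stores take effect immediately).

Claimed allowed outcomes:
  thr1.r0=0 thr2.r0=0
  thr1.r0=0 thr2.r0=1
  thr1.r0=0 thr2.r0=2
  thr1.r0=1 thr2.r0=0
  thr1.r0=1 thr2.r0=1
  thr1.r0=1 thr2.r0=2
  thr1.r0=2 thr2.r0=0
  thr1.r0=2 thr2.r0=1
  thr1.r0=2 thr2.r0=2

spurious: thr1.r0=0 thr2.r0=0

outcome vector order: (thr1.r0,thr2.r0)
SC (8): 01 02 10 11 12 20 21 22
claimed∖SC = {00}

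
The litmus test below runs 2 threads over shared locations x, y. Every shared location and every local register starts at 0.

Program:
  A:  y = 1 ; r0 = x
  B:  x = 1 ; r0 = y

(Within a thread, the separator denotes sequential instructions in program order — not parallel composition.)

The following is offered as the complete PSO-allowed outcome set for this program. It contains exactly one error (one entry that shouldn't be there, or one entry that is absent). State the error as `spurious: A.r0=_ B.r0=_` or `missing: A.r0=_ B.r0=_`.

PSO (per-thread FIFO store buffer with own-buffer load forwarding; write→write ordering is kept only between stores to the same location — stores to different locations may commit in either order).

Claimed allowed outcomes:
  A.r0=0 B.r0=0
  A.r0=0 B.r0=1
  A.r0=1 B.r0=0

outcome vector order: (A.r0,B.r0)
under PSO → 0/0, 0/1, 1/0, 1/1
PSO∖claimed = {1/1}

missing: A.r0=1 B.r0=1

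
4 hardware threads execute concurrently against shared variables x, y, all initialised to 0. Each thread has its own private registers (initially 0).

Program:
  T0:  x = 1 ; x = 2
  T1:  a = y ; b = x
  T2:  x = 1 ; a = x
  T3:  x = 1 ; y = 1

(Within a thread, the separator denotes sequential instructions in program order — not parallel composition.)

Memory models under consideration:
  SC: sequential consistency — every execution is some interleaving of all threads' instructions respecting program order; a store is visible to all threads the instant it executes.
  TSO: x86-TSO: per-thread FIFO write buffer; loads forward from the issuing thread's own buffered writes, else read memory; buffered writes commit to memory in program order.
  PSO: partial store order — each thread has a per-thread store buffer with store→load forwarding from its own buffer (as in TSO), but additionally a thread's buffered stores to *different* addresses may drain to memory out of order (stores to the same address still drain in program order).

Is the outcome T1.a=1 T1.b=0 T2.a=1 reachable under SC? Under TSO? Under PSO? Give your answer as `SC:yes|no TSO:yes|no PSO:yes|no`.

outcome vector order: (T1.a,T1.b,T2.a)
SC: 10 outcomes — {001; 002; 011; 012; 021; 022; 111; 112; 121; 122}
TSO: 10 outcomes — {001; 002; 011; 012; 021; 022; 111; 112; 121; 122}
PSO: 12 outcomes — {001; 002; 011; 012; 021; 022; 101; 102; 111; 112; 121; 122}
target 101 ∈ {PSO}

SC:no TSO:no PSO:yes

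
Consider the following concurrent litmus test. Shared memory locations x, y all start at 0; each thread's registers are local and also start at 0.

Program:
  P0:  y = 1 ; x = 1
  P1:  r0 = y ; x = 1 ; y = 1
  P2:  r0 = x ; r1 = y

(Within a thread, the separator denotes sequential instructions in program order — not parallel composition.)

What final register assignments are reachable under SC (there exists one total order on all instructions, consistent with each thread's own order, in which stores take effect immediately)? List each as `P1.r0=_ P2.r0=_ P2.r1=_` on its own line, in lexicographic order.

outcome vector order: (P1.r0,P2.r0,P2.r1)
|SC outcomes| = 7

P1.r0=0 P2.r0=0 P2.r1=0
P1.r0=0 P2.r0=0 P2.r1=1
P1.r0=0 P2.r0=1 P2.r1=0
P1.r0=0 P2.r0=1 P2.r1=1
P1.r0=1 P2.r0=0 P2.r1=0
P1.r0=1 P2.r0=0 P2.r1=1
P1.r0=1 P2.r0=1 P2.r1=1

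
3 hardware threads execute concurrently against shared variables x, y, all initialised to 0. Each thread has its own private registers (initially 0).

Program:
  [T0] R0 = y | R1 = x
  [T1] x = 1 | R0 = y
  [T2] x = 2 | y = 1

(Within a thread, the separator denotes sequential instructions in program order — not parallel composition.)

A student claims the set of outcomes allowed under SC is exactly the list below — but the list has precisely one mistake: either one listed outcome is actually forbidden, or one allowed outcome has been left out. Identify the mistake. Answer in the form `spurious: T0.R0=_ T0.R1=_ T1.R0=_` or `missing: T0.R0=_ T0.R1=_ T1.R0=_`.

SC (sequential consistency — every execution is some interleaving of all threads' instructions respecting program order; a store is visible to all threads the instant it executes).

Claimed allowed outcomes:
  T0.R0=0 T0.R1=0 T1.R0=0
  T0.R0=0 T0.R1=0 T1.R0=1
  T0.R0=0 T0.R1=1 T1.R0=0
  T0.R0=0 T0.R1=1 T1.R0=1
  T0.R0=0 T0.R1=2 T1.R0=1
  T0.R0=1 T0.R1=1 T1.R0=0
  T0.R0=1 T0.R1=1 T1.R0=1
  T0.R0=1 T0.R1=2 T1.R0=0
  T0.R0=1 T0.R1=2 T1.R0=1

missing: T0.R0=0 T0.R1=2 T1.R0=0

outcome vector order: (T0.R0,T0.R1,T1.R0)
SC (10): 0/0/0 0/0/1 0/1/0 0/1/1 0/2/0 0/2/1 1/1/0 1/1/1 1/2/0 1/2/1
SC∖claimed = {0/2/0}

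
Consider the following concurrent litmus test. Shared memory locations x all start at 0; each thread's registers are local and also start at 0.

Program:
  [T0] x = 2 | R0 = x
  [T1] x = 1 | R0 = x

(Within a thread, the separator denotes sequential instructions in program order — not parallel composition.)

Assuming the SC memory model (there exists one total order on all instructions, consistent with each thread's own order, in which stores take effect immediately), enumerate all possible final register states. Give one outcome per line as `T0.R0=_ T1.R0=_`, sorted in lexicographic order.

T0.R0=1 T1.R0=1
T0.R0=2 T1.R0=1
T0.R0=2 T1.R0=2

outcome vector order: (T0.R0,T1.R0)
|SC outcomes| = 3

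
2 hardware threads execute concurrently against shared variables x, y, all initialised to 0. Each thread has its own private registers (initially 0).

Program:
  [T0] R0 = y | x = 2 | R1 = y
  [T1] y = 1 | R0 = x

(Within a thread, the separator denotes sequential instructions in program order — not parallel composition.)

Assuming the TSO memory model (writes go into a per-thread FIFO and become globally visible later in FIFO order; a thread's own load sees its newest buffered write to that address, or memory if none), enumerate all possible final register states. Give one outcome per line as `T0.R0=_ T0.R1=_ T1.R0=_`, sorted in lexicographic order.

T0.R0=0 T0.R1=0 T1.R0=0
T0.R0=0 T0.R1=0 T1.R0=2
T0.R0=0 T0.R1=1 T1.R0=0
T0.R0=0 T0.R1=1 T1.R0=2
T0.R0=1 T0.R1=1 T1.R0=0
T0.R0=1 T0.R1=1 T1.R0=2

outcome vector order: (T0.R0,T0.R1,T1.R0)
|TSO outcomes| = 6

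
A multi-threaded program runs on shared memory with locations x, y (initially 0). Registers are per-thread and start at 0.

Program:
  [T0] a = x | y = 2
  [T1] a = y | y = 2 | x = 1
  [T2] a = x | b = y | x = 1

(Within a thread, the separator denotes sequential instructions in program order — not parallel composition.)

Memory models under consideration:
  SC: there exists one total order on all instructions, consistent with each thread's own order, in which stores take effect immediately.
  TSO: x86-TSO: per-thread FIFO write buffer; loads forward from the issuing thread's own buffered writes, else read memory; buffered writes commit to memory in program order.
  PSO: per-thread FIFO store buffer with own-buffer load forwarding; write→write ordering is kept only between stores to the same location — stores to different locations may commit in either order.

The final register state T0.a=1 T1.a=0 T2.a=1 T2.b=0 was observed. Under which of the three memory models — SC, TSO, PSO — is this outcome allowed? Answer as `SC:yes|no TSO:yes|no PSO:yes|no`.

outcome vector order: (T0.a,T1.a,T2.a,T2.b)
under SC → <0 0 0 0> <0 0 0 2> <0 0 1 2> <0 2 0 0> <0 2 0 2> <0 2 1 2> <1 0 0 0> <1 0 0 2> <1 0 1 2> <1 2 0 0>
under TSO → <0 0 0 0> <0 0 0 2> <0 0 1 2> <0 2 0 0> <0 2 0 2> <0 2 1 2> <1 0 0 0> <1 0 0 2> <1 0 1 2> <1 2 0 0>
under PSO → <0 0 0 0> <0 0 0 2> <0 0 1 0> <0 0 1 2> <0 2 0 0> <0 2 0 2> <0 2 1 2> <1 0 0 0> <1 0 0 2> <1 0 1 0> <1 0 1 2> <1 2 0 0>
target <1 0 1 0> ∈ {PSO}

SC:no TSO:no PSO:yes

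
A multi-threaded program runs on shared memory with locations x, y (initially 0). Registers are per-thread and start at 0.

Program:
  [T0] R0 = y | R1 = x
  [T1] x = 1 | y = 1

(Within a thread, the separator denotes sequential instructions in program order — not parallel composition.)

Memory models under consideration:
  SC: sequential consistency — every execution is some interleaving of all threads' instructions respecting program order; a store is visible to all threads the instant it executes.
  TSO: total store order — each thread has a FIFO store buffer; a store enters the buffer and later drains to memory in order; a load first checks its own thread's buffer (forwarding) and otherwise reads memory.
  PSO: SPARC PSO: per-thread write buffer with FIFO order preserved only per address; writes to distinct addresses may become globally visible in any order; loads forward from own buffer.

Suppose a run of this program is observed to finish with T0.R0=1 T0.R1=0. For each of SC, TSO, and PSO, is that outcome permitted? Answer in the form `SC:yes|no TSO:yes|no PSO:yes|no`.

outcome vector order: (T0.R0,T0.R1)
[SC] allowed = {<0 0> <0 1> <1 1>}
[TSO] allowed = {<0 0> <0 1> <1 1>}
[PSO] allowed = {<0 0> <0 1> <1 0> <1 1>}
target <1 0> ∈ {PSO}

SC:no TSO:no PSO:yes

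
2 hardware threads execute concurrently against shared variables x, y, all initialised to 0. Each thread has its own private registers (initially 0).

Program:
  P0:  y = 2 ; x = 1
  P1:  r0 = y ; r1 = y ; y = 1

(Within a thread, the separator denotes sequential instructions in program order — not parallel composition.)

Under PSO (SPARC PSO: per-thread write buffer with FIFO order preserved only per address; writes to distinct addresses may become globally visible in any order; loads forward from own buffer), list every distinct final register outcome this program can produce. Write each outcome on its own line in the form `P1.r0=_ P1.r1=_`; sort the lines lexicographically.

outcome vector order: (P1.r0,P1.r1)
|PSO outcomes| = 3

P1.r0=0 P1.r1=0
P1.r0=0 P1.r1=2
P1.r0=2 P1.r1=2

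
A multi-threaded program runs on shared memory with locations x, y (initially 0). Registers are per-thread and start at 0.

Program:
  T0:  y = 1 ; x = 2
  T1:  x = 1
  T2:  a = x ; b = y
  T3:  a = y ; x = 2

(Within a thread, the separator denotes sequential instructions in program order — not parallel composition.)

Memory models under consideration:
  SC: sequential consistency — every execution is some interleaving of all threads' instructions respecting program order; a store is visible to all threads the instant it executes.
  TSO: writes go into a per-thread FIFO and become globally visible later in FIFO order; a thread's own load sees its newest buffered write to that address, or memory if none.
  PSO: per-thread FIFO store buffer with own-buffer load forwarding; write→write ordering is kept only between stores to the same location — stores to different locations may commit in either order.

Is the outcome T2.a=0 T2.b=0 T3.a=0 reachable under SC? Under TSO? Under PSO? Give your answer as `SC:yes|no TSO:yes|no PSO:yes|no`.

SC:yes TSO:yes PSO:yes

outcome vector order: (T2.a,T2.b,T3.a)
SC: 11 outcomes — {(0,0,0) (0,0,1) (0,1,0) (0,1,1) (1,0,0) (1,0,1) (1,1,0) (1,1,1) (2,0,0) (2,1,0) (2,1,1)}
TSO: 11 outcomes — {(0,0,0) (0,0,1) (0,1,0) (0,1,1) (1,0,0) (1,0,1) (1,1,0) (1,1,1) (2,0,0) (2,1,0) (2,1,1)}
PSO: 12 outcomes — {(0,0,0) (0,0,1) (0,1,0) (0,1,1) (1,0,0) (1,0,1) (1,1,0) (1,1,1) (2,0,0) (2,0,1) (2,1,0) (2,1,1)}
target (0,0,0) ∈ {SC,TSO,PSO}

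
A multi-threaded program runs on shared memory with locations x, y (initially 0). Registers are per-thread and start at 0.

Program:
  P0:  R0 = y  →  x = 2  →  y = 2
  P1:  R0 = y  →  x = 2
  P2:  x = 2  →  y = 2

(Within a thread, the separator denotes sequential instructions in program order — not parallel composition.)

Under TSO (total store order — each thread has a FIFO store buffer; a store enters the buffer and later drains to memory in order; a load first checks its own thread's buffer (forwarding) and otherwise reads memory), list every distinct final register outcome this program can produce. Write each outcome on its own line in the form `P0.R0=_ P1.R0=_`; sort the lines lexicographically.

outcome vector order: (P0.R0,P1.R0)
|TSO outcomes| = 4

P0.R0=0 P1.R0=0
P0.R0=0 P1.R0=2
P0.R0=2 P1.R0=0
P0.R0=2 P1.R0=2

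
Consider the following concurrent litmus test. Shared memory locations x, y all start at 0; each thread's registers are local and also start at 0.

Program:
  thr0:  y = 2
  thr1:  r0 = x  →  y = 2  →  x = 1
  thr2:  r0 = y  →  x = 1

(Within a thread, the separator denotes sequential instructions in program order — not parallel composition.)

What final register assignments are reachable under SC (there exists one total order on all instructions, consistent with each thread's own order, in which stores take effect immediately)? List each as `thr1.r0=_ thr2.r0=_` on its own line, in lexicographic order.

outcome vector order: (thr1.r0,thr2.r0)
|SC outcomes| = 4

thr1.r0=0 thr2.r0=0
thr1.r0=0 thr2.r0=2
thr1.r0=1 thr2.r0=0
thr1.r0=1 thr2.r0=2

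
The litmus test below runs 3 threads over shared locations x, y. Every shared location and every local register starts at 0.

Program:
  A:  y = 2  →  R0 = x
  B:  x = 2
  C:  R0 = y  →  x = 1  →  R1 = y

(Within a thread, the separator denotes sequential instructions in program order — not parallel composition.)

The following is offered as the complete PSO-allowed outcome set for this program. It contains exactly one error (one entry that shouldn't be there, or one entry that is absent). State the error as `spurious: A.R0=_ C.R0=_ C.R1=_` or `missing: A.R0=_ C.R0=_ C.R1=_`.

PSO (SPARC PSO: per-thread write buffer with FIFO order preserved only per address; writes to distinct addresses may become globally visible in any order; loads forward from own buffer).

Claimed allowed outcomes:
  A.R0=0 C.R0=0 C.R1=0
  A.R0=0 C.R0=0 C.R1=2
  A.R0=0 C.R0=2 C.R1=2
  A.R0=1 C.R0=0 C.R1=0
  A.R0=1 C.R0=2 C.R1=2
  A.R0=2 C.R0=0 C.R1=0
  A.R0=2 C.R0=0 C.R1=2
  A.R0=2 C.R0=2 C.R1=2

outcome vector order: (A.R0,C.R0,C.R1)
[PSO] allowed = {000; 002; 022; 100; 102; 122; 200; 202; 222}
PSO∖claimed = {102}

missing: A.R0=1 C.R0=0 C.R1=2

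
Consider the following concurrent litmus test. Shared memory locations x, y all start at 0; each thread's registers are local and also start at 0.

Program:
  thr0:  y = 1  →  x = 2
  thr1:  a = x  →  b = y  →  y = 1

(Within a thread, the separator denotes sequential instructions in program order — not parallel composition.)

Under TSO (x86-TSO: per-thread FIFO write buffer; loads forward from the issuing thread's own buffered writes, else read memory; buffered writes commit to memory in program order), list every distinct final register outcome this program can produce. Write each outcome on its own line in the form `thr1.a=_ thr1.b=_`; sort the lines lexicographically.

outcome vector order: (thr1.a,thr1.b)
|TSO outcomes| = 3

thr1.a=0 thr1.b=0
thr1.a=0 thr1.b=1
thr1.a=2 thr1.b=1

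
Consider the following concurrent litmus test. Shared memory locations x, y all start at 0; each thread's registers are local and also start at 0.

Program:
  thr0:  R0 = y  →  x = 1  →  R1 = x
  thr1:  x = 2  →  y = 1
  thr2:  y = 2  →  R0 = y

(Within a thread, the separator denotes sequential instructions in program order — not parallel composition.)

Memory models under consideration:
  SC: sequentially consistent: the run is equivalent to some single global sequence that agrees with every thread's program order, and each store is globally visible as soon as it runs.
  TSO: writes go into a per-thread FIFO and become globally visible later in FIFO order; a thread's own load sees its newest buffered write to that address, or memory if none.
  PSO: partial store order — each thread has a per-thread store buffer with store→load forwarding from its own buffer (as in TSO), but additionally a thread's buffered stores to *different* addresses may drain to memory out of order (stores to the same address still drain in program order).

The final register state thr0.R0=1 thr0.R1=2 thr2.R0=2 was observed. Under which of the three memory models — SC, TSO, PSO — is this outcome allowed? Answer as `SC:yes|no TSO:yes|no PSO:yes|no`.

SC:no TSO:no PSO:yes

outcome vector order: (thr0.R0,thr0.R1,thr2.R0)
under SC → 011; 012; 021; 022; 111; 112; 211; 212; 221; 222
under TSO → 011; 012; 021; 022; 111; 112; 211; 212; 221; 222
under PSO → 011; 012; 021; 022; 111; 112; 121; 122; 211; 212; 221; 222
target 122 ∈ {PSO}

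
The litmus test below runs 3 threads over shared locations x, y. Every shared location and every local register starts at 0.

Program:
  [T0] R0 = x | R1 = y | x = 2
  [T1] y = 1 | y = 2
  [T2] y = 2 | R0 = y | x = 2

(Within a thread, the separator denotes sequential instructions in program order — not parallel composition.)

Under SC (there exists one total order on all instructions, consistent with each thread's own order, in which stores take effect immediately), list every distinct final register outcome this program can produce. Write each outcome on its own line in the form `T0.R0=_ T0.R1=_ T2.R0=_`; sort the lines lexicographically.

T0.R0=0 T0.R1=0 T2.R0=1
T0.R0=0 T0.R1=0 T2.R0=2
T0.R0=0 T0.R1=1 T2.R0=1
T0.R0=0 T0.R1=1 T2.R0=2
T0.R0=0 T0.R1=2 T2.R0=1
T0.R0=0 T0.R1=2 T2.R0=2
T0.R0=2 T0.R1=1 T2.R0=1
T0.R0=2 T0.R1=1 T2.R0=2
T0.R0=2 T0.R1=2 T2.R0=1
T0.R0=2 T0.R1=2 T2.R0=2

outcome vector order: (T0.R0,T0.R1,T2.R0)
|SC outcomes| = 10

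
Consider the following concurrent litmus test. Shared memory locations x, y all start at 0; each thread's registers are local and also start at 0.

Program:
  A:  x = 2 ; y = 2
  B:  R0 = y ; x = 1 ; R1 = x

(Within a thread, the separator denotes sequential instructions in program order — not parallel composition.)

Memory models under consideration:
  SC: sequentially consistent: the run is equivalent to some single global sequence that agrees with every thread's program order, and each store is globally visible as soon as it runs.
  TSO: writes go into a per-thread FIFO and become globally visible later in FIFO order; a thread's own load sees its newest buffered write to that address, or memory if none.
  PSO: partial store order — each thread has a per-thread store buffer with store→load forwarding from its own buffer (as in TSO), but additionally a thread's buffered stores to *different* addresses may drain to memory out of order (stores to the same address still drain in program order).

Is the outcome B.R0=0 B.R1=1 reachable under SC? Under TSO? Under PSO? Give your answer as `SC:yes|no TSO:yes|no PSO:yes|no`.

outcome vector order: (B.R0,B.R1)
SC (3): 0/1 0/2 2/1
TSO (3): 0/1 0/2 2/1
PSO (4): 0/1 0/2 2/1 2/2
target 0/1 ∈ {SC,TSO,PSO}

SC:yes TSO:yes PSO:yes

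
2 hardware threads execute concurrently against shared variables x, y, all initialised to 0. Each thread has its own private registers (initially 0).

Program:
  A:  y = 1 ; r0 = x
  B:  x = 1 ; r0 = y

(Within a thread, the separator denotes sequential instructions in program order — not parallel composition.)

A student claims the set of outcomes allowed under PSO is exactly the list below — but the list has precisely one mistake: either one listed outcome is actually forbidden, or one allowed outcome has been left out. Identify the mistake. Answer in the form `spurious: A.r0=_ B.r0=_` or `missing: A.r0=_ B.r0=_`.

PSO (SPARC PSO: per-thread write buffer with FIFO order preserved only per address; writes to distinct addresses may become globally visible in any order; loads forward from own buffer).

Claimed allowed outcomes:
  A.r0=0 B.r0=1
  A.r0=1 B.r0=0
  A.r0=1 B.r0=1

outcome vector order: (A.r0,B.r0)
PSO: 4 outcomes — {<0 0>, <0 1>, <1 0>, <1 1>}
PSO∖claimed = {<0 0>}

missing: A.r0=0 B.r0=0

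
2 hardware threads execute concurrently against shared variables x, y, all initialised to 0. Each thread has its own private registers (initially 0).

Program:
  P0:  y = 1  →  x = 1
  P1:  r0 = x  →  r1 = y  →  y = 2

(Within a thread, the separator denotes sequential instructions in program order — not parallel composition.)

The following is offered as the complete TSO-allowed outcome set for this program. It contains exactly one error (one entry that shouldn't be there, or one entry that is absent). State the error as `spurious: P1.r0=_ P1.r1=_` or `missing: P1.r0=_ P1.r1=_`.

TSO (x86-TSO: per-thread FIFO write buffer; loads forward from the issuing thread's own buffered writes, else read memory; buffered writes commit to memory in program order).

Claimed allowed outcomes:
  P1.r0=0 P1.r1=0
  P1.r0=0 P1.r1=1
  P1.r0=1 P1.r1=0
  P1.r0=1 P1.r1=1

outcome vector order: (P1.r0,P1.r1)
[TSO] allowed = {0/0; 0/1; 1/1}
claimed∖TSO = {1/0}

spurious: P1.r0=1 P1.r1=0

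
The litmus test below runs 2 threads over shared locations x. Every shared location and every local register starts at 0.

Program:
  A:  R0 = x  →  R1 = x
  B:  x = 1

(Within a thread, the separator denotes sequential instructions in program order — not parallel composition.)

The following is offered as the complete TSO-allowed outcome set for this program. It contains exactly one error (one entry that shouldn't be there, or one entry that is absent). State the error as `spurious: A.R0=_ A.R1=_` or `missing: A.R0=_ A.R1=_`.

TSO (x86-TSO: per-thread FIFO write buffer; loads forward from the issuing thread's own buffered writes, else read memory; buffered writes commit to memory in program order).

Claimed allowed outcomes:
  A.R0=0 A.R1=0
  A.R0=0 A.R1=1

missing: A.R0=1 A.R1=1

outcome vector order: (A.R0,A.R1)
TSO: 3 outcomes — {0/0 0/1 1/1}
TSO∖claimed = {1/1}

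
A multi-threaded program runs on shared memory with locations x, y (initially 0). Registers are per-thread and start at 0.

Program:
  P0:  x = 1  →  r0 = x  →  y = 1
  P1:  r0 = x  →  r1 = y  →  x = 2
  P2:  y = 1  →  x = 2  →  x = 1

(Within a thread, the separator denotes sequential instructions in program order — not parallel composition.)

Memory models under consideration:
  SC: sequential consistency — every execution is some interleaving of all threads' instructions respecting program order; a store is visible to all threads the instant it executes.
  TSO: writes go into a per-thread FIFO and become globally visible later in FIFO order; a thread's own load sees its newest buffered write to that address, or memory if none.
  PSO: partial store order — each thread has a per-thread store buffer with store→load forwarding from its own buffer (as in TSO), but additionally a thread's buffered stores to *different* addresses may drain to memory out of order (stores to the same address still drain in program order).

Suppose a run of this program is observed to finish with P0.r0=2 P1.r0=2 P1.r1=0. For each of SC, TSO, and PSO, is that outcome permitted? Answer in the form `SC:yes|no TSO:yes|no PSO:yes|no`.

SC:no TSO:no PSO:yes

outcome vector order: (P0.r0,P1.r0,P1.r1)
[SC] allowed = {100, 101, 110, 111, 121, 200, 201, 210, 211, 221}
[TSO] allowed = {100, 101, 110, 111, 121, 200, 201, 210, 211, 221}
[PSO] allowed = {100, 101, 110, 111, 120, 121, 200, 201, 210, 211, 220, 221}
target 220 ∈ {PSO}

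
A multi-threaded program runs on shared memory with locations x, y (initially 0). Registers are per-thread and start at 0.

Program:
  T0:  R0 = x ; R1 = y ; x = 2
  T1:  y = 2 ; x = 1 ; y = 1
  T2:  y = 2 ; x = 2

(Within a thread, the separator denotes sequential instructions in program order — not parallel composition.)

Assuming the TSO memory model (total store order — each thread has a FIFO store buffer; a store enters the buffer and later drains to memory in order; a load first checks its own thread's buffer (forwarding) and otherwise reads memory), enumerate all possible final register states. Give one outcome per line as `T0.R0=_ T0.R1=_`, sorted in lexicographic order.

T0.R0=0 T0.R1=0
T0.R0=0 T0.R1=1
T0.R0=0 T0.R1=2
T0.R0=1 T0.R1=1
T0.R0=1 T0.R1=2
T0.R0=2 T0.R1=1
T0.R0=2 T0.R1=2

outcome vector order: (T0.R0,T0.R1)
|TSO outcomes| = 7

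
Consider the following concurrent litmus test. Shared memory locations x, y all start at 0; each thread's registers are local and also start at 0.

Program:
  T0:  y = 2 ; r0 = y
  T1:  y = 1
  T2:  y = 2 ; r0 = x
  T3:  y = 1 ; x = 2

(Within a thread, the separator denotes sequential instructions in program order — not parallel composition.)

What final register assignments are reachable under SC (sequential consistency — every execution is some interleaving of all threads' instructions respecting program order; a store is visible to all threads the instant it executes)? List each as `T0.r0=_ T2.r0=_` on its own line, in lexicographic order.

T0.r0=1 T2.r0=0
T0.r0=1 T2.r0=2
T0.r0=2 T2.r0=0
T0.r0=2 T2.r0=2

outcome vector order: (T0.r0,T2.r0)
|SC outcomes| = 4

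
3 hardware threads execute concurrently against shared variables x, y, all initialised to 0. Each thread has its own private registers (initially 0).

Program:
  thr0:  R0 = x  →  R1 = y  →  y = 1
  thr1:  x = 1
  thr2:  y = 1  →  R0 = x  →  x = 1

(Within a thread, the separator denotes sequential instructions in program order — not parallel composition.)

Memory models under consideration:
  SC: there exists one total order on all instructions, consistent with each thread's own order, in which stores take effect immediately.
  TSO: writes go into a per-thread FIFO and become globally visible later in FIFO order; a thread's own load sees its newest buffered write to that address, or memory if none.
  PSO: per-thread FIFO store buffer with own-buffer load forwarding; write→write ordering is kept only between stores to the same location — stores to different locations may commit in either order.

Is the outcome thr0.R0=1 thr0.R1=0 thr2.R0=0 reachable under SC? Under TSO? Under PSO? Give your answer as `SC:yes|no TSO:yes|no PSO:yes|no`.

SC:no TSO:yes PSO:yes

outcome vector order: (thr0.R0,thr0.R1,thr2.R0)
SC (7): <0 0 0>, <0 0 1>, <0 1 0>, <0 1 1>, <1 0 1>, <1 1 0>, <1 1 1>
TSO (8): <0 0 0>, <0 0 1>, <0 1 0>, <0 1 1>, <1 0 0>, <1 0 1>, <1 1 0>, <1 1 1>
PSO (8): <0 0 0>, <0 0 1>, <0 1 0>, <0 1 1>, <1 0 0>, <1 0 1>, <1 1 0>, <1 1 1>
target <1 0 0> ∈ {TSO,PSO}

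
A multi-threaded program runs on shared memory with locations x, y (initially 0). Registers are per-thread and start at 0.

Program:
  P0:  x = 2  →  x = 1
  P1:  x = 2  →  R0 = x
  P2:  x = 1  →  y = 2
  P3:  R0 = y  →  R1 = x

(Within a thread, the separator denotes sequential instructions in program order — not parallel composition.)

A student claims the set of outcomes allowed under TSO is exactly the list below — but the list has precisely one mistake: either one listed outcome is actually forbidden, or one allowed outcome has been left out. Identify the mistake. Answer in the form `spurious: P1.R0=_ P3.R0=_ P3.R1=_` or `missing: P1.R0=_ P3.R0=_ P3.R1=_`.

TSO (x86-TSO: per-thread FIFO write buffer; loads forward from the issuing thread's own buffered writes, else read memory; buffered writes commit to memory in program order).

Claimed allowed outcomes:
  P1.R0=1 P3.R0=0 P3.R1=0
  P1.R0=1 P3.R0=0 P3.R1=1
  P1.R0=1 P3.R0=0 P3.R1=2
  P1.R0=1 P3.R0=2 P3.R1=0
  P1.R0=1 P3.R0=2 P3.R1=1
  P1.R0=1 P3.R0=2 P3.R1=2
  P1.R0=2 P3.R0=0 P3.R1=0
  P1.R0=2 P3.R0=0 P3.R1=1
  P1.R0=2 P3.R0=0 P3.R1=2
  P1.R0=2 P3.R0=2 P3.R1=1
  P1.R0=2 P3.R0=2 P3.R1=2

spurious: P1.R0=1 P3.R0=2 P3.R1=0

outcome vector order: (P1.R0,P3.R0,P3.R1)
under TSO → 100; 101; 102; 121; 122; 200; 201; 202; 221; 222
claimed∖TSO = {120}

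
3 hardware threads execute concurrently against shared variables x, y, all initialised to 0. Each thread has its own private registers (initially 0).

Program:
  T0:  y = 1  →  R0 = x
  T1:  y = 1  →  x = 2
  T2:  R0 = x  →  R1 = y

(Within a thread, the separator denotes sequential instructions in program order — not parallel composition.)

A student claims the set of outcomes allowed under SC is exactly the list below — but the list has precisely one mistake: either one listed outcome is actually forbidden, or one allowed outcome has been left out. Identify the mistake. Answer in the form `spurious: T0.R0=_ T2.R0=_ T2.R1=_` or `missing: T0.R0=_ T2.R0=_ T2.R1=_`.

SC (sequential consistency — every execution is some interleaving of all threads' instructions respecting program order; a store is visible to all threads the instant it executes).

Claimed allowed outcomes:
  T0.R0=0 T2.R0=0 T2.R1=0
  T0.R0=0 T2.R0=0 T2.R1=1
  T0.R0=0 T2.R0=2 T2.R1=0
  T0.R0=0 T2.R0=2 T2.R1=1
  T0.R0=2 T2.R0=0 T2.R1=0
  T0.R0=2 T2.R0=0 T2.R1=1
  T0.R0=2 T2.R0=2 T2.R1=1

outcome vector order: (T0.R0,T2.R0,T2.R1)
SC (6): 000; 001; 021; 200; 201; 221
claimed∖SC = {020}

spurious: T0.R0=0 T2.R0=2 T2.R1=0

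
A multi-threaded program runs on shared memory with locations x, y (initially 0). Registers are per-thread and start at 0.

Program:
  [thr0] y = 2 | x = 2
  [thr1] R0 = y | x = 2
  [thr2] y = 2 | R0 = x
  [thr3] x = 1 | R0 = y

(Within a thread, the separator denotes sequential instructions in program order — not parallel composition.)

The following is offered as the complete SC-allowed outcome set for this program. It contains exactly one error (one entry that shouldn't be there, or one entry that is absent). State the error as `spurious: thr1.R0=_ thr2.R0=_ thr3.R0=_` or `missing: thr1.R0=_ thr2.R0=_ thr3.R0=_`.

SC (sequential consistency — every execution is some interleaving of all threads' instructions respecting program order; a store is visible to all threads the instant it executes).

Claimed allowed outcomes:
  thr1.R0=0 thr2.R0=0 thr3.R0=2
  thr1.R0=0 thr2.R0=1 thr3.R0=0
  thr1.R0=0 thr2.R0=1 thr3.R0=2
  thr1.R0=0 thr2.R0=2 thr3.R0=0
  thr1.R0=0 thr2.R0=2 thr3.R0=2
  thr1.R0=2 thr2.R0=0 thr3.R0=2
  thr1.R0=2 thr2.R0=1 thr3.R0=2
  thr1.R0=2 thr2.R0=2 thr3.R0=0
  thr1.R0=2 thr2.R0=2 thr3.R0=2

outcome vector order: (thr1.R0,thr2.R0,thr3.R0)
SC: 10 outcomes — {<0 0 2> <0 1 0> <0 1 2> <0 2 0> <0 2 2> <2 0 2> <2 1 0> <2 1 2> <2 2 0> <2 2 2>}
SC∖claimed = {<2 1 0>}

missing: thr1.R0=2 thr2.R0=1 thr3.R0=0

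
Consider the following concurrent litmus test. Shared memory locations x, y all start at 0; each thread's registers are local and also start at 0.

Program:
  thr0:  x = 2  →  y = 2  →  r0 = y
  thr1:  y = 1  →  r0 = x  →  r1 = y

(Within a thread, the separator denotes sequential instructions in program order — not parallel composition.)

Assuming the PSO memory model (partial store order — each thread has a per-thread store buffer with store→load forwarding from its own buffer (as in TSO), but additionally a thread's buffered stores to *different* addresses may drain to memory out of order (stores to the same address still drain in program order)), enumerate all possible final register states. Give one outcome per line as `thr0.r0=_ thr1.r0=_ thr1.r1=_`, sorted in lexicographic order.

outcome vector order: (thr0.r0,thr1.r0,thr1.r1)
|PSO outcomes| = 6

thr0.r0=1 thr1.r0=0 thr1.r1=1
thr0.r0=1 thr1.r0=2 thr1.r1=1
thr0.r0=2 thr1.r0=0 thr1.r1=1
thr0.r0=2 thr1.r0=0 thr1.r1=2
thr0.r0=2 thr1.r0=2 thr1.r1=1
thr0.r0=2 thr1.r0=2 thr1.r1=2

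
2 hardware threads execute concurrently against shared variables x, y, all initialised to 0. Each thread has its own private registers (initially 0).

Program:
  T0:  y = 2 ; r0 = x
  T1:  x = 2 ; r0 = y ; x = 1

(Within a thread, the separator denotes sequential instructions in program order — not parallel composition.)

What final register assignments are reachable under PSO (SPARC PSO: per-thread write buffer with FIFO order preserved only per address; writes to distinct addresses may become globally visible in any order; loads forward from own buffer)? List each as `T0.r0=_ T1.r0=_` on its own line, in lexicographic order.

outcome vector order: (T0.r0,T1.r0)
|PSO outcomes| = 6

T0.r0=0 T1.r0=0
T0.r0=0 T1.r0=2
T0.r0=1 T1.r0=0
T0.r0=1 T1.r0=2
T0.r0=2 T1.r0=0
T0.r0=2 T1.r0=2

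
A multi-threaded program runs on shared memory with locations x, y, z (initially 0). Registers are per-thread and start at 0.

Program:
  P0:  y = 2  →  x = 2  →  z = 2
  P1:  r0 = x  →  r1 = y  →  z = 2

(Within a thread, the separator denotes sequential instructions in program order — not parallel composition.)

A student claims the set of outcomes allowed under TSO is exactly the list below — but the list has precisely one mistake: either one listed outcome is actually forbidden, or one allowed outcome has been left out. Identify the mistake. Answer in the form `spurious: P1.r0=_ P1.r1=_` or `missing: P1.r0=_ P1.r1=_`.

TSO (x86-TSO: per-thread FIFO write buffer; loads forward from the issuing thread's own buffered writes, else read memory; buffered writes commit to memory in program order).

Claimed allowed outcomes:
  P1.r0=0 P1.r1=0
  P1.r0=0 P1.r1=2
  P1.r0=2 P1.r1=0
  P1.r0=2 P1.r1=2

spurious: P1.r0=2 P1.r1=0

outcome vector order: (P1.r0,P1.r1)
TSO (3): 0/0 0/2 2/2
claimed∖TSO = {2/0}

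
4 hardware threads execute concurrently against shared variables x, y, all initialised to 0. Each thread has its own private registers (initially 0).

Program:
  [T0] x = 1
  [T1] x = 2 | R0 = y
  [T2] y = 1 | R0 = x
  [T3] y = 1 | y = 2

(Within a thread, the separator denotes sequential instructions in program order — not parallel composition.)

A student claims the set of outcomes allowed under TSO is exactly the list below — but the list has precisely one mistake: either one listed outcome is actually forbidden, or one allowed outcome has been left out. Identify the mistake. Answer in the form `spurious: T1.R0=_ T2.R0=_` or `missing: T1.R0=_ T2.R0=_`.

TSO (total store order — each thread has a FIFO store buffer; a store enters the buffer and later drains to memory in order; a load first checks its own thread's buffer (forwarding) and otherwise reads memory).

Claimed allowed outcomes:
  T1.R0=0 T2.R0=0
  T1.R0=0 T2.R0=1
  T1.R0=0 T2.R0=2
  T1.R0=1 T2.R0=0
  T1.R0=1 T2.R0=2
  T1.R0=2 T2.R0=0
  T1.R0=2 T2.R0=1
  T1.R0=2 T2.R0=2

outcome vector order: (T1.R0,T2.R0)
under TSO → 00; 01; 02; 10; 11; 12; 20; 21; 22
TSO∖claimed = {11}

missing: T1.R0=1 T2.R0=1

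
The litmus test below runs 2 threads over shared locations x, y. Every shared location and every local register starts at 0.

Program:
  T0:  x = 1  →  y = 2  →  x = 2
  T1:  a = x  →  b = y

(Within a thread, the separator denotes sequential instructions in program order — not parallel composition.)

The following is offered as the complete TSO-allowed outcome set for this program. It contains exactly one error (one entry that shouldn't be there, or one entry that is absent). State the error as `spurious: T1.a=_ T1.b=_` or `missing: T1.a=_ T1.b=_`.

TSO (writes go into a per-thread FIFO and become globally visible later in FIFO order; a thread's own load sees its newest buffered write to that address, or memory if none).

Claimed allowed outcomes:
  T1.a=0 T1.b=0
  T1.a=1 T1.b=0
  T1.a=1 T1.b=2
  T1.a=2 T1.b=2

missing: T1.a=0 T1.b=2

outcome vector order: (T1.a,T1.b)
under TSO → (0,0); (0,2); (1,0); (1,2); (2,2)
TSO∖claimed = {(0,2)}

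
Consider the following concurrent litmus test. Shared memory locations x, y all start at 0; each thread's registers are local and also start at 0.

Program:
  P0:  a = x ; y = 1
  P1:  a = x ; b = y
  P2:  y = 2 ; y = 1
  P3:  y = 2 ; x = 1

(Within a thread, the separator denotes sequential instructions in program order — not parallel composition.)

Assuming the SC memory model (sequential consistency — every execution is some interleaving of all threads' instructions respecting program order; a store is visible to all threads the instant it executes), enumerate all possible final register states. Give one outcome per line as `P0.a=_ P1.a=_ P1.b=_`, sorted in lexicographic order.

outcome vector order: (P0.a,P1.a,P1.b)
|SC outcomes| = 10

P0.a=0 P1.a=0 P1.b=0
P0.a=0 P1.a=0 P1.b=1
P0.a=0 P1.a=0 P1.b=2
P0.a=0 P1.a=1 P1.b=1
P0.a=0 P1.a=1 P1.b=2
P0.a=1 P1.a=0 P1.b=0
P0.a=1 P1.a=0 P1.b=1
P0.a=1 P1.a=0 P1.b=2
P0.a=1 P1.a=1 P1.b=1
P0.a=1 P1.a=1 P1.b=2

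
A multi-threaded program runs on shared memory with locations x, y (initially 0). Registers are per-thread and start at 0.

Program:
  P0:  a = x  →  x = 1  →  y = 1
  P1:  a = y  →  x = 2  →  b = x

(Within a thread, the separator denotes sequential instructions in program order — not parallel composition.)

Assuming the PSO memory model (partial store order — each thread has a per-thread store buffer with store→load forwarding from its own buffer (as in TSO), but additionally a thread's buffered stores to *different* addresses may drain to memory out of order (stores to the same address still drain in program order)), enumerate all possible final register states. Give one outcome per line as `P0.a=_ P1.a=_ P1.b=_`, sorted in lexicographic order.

P0.a=0 P1.a=0 P1.b=1
P0.a=0 P1.a=0 P1.b=2
P0.a=0 P1.a=1 P1.b=1
P0.a=0 P1.a=1 P1.b=2
P0.a=2 P1.a=0 P1.b=1
P0.a=2 P1.a=0 P1.b=2

outcome vector order: (P0.a,P1.a,P1.b)
|PSO outcomes| = 6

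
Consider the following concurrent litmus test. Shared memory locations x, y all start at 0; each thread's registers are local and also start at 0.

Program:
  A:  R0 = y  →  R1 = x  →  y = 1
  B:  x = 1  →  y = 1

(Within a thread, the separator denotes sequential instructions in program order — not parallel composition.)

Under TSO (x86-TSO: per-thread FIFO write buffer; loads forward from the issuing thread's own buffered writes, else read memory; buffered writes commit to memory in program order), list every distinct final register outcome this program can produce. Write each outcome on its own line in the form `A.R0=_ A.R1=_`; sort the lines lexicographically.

outcome vector order: (A.R0,A.R1)
|TSO outcomes| = 3

A.R0=0 A.R1=0
A.R0=0 A.R1=1
A.R0=1 A.R1=1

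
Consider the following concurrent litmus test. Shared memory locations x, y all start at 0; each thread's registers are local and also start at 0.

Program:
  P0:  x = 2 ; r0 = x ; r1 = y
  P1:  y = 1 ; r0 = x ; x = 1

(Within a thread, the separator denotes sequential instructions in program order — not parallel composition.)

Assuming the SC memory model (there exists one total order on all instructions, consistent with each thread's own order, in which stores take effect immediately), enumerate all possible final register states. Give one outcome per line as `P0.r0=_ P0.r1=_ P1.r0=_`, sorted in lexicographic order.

outcome vector order: (P0.r0,P0.r1,P1.r0)
|SC outcomes| = 5

P0.r0=1 P0.r1=1 P1.r0=0
P0.r0=1 P0.r1=1 P1.r0=2
P0.r0=2 P0.r1=0 P1.r0=2
P0.r0=2 P0.r1=1 P1.r0=0
P0.r0=2 P0.r1=1 P1.r0=2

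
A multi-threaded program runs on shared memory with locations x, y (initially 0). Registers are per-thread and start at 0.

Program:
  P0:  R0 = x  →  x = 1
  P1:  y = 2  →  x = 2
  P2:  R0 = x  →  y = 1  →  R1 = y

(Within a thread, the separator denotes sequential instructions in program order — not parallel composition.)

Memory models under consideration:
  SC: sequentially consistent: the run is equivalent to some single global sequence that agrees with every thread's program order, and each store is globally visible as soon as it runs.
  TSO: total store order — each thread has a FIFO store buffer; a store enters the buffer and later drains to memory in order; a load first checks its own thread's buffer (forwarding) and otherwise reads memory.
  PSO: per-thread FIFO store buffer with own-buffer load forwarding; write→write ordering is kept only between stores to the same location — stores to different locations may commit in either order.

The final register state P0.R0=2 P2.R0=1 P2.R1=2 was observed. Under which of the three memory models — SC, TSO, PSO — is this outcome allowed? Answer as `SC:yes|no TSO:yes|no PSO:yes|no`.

outcome vector order: (P0.R0,P2.R0,P2.R1)
SC: 9 outcomes — {(0,0,1), (0,0,2), (0,1,1), (0,1,2), (0,2,1), (2,0,1), (2,0,2), (2,1,1), (2,2,1)}
TSO: 9 outcomes — {(0,0,1), (0,0,2), (0,1,1), (0,1,2), (0,2,1), (2,0,1), (2,0,2), (2,1,1), (2,2,1)}
PSO: 12 outcomes — {(0,0,1), (0,0,2), (0,1,1), (0,1,2), (0,2,1), (0,2,2), (2,0,1), (2,0,2), (2,1,1), (2,1,2), (2,2,1), (2,2,2)}
target (2,1,2) ∈ {PSO}

SC:no TSO:no PSO:yes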